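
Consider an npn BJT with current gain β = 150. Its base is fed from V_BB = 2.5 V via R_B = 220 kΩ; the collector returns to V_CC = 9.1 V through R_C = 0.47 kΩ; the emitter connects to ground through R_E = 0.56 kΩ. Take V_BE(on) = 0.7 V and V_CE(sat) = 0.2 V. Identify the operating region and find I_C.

active; I_C ≈ 0.89 mA

Assume active. Base-emitter loop: I_B = (V_BB − V_BE)/(R_B + (β+1)R_E) = (2.5 − 0.7)/(220 + 151×0.56) = 0.00591 mA.
I_C = β·I_B = 150×0.00591 = 0.887 mA.
V_CE = V_CC − I_C·R_C − I_E·R_E = 9.1 − 0.887×0.47 − 0.892×0.56 = 8.18 V > V_CE(sat), so the active-region assumption holds.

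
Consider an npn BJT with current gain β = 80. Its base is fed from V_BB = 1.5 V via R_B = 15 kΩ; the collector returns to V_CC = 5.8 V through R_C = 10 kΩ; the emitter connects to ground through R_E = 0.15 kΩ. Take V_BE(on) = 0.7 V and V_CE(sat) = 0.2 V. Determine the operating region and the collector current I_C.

Assume active: I_B = (1.5 − 0.7)/(15 + 81×0.15) = 0.0295 mA, I_C = β·I_B = 2.36 mA.
Then V_CE = 5.8 − 2.36×10 − 2.39×0.15 = -18.1 V < 0.2 V — the active assumption fails.
Re-solve with V_CE = 0.2 V. KCL at the emitter: V_E/R_E = (V_BB−0.7−V_E)/R_B + (V_CC−0.2−V_E)/R_C, giving V_E = 0.0898 V.
I_C = (V_CC − 0.2 − V_E)/R_C = (5.6 − 0.0898)/10 = 0.551 mA.
Check: I_B = (0.8 − 0.0898)/15 = 0.0473 mA, and β·I_B = 3.79 mA > I_C, confirming saturation.

saturation; I_C ≈ 0.55 mA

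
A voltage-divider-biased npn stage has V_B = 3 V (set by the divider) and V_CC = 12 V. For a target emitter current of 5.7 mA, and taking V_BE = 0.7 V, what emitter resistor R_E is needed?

R_E ≈ 0.4 kΩ

V_E = V_B − V_BE = 3 − 0.7 = 2.3 V.
R_E = V_E / I_E = 2.3 / 5.7 = 0.404 kΩ.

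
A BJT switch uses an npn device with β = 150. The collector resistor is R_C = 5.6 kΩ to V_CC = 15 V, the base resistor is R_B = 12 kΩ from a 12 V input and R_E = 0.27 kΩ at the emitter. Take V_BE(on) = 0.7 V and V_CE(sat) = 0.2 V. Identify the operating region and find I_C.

saturation; I_C ≈ 2.5 mA

Assume active: I_B = (12 − 0.7)/(12 + 151×0.27) = 0.214 mA, I_C = β·I_B = 32.1 mA.
Then V_CE = 15 − 32.1×5.6 − 32.3×0.27 = -174 V < 0.2 V — the active assumption fails.
Re-solve with V_CE = 0.2 V. KCL at the emitter: V_E/R_E = (V_BB−0.7−V_E)/R_B + (V_CC−0.2−V_E)/R_C, giving V_E = 0.904 V.
I_C = (V_CC − 0.2 − V_E)/R_C = (14.8 − 0.904)/5.6 = 2.48 mA.
Check: I_B = (11.3 − 0.904)/12 = 0.866 mA, and β·I_B = 130 mA > I_C, confirming saturation.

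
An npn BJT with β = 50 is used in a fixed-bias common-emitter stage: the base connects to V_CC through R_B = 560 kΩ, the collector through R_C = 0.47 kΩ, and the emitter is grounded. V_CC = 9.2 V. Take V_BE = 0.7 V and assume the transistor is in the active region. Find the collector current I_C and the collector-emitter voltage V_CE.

Base loop: V_CC = I_B·R_B + V_BE, so I_B = (9.2 − 0.7)/560 kΩ = 0.0152 mA.
In the active region I_C = β·I_B = 50 × 0.0152 = 0.759 mA.
Collector loop: V_CE = V_CC − I_C·R_C = 9.2 − 0.759×0.47 = 8.84 V.
Since V_CE = 8.84 V > V_CE(sat) ≈ 0.2 V, the transistor is in the active region as assumed.

I_C ≈ 0.76 mA, V_CE ≈ 8.8 V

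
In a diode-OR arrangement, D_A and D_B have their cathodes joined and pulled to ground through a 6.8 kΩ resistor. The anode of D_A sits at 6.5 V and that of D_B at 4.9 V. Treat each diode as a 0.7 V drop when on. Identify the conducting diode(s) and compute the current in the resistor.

Assume both conduct. Then node N would need to be at both 6.5−0.7 = 5.8 V and 4.9−0.7 = 4.2 V, which is impossible.
Assume only D_A conducts: V_N = 6.5 − 0.7 = 5.8 V, so I_R = 5.8/6.8 = 0.853 mA.
Check D_B: its anode-to-cathode voltage is 4.9 − 5.8 = -0.9 V < 0.7 V, so it is off. The assumption is consistent.

Only D_A conducts; I_R ≈ 0.85 mA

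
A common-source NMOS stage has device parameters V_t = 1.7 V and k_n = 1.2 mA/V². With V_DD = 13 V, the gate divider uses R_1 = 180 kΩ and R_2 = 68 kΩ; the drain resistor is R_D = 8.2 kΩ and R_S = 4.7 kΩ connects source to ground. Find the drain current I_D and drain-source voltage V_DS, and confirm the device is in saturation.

I_D ≈ 0.26 mA, V_DS ≈ 9.7 V

V_G = V_DD·R_2/(R_1+R_2) = 13×68/248 = 3.56 V.
Assume saturation: I_D = (k_n/2)(V_GS − V_t)² with V_GS = V_G − I_D·R_S = 3.56 − 4.7·I_D.
Substituting gives 13.3·I_D² − 11.5·I_D + 2.09 = 0, with roots I_D = 0.257 or 0.612 mA.
The root I_D = 0.612 mA gives V_GS = 0.69 V ≤ V_t, so take I_D = 0.257 mA.
Then V_GS = 2.35 V and V_DS = V_DD − I_D(R_D+R_S) = 13 − 0.257×12.9 = 9.68 V.
Saturation requires V_DS ≥ V_GS − V_t = 0.655 V; 9.68 ≥ 0.655 ✓.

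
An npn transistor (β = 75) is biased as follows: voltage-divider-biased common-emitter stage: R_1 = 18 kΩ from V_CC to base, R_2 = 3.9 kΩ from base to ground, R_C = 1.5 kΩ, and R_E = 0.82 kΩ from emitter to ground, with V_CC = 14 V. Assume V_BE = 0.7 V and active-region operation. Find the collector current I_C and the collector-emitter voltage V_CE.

I_C ≈ 2.1 mA, V_CE ≈ 9.2 V

Thevenize the base divider: V_Th = V_CC·R_2/(R_1+R_2) = 14×3.9/21.9 = 2.49 V, R_Th = R_1‖R_2 = 3.21 kΩ.
Base-emitter loop: V_Th = I_B·R_Th + V_BE + (β+1)I_B·R_E, so I_B = (2.49 − 0.7) / (3.21 + 76×0.82) = 0.0274 mA.
I_C = β·I_B = 75×0.0274 = 2.05 mA, and I_E = (β+1)I_B = 2.08 mA.
V_CE = V_CC − I_C·R_C − I_E·R_E = 14 − 2.05×1.5 − 2.08×0.82 = 9.22 V.
V_CE = 9.22 V > 0.2 V confirms active-region operation.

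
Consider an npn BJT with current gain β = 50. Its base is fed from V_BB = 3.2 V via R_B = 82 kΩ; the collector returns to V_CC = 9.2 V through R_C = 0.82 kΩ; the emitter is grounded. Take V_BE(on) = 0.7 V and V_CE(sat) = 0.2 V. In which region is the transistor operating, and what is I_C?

Assume active. Base-emitter loop: I_B = (V_BB − V_BE)/R_B = (3.2 − 0.7)/82 = 0.0305 mA.
I_C = β·I_B = 50×0.0305 = 1.52 mA.
V_CE = V_CC − I_C·R_C = 9.2 − 1.52×0.82 = 7.95 V > V_CE(sat), so the active-region assumption holds.

active; I_C ≈ 1.5 mA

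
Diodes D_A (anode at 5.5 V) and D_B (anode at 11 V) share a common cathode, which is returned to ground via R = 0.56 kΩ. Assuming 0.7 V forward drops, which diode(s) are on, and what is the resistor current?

Assume both conduct. Then node N would need to be at both 5.5−0.7 = 4.8 V and 11−0.7 = 10.3 V, which is impossible.
Assume only D_B conducts: V_N = 11 − 0.7 = 10.3 V, so I_R = 10.3/0.56 = 18.4 mA.
Check D_A: its anode-to-cathode voltage is 5.5 − 10.3 = -4.8 V < 0.7 V, so it is off. The assumption is consistent.

Only D_B conducts; I_R ≈ 18 mA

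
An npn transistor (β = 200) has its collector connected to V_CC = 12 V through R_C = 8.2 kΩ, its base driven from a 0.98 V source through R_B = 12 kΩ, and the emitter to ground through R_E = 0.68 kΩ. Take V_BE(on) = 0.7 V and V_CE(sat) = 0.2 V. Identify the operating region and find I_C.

Assume active. Base-emitter loop: I_B = (V_BB − V_BE)/(R_B + (β+1)R_E) = (0.98 − 0.7)/(12 + 201×0.68) = 0.00188 mA.
I_C = β·I_B = 200×0.00188 = 0.377 mA.
V_CE = V_CC − I_C·R_C − I_E·R_E = 12 − 0.377×8.2 − 0.379×0.68 = 8.65 V > V_CE(sat), so the active-region assumption holds.

active; I_C ≈ 0.38 mA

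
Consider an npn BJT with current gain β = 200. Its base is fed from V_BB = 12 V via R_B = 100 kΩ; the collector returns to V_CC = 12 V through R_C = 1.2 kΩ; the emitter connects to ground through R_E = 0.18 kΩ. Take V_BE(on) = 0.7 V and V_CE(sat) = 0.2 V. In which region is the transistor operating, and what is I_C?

Assume active: I_B = (12 − 0.7)/(100 + 201×0.18) = 0.083 mA, I_C = β·I_B = 16.6 mA.
Then V_CE = 12 − 16.6×1.2 − 16.7×0.18 = -10.9 V < 0.2 V — the active assumption fails.
Re-solve with V_CE = 0.2 V. KCL at the emitter: V_E/R_E = (V_BB−0.7−V_E)/R_B + (V_CC−0.2−V_E)/R_C, giving V_E = 1.55 V.
I_C = (V_CC − 0.2 − V_E)/R_C = (11.8 − 1.55)/1.2 = 8.54 mA.
Check: I_B = (11.3 − 1.55)/100 = 0.0975 mA, and β·I_B = 19.5 mA > I_C, confirming saturation.

saturation; I_C ≈ 8.5 mA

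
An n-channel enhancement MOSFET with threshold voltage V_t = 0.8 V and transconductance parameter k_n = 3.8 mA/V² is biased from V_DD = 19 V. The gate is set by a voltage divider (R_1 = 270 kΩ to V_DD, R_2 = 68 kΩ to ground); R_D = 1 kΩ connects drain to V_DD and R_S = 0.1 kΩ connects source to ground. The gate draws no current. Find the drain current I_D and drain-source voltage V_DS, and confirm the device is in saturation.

V_G = V_DD·R_2/(R_1+R_2) = 19×68/338 = 3.82 V.
Assume saturation: I_D = (k_n/2)(V_GS − V_t)² with V_GS = V_G − I_D·R_S = 3.82 − 0.1·I_D.
Substituting gives 0.019·I_D² − 2.15·I_D + 17.4 = 0, with roots I_D = 8.76 or 104 mA.
The root I_D = 104 mA gives V_GS = -6.61 V ≤ V_t, so take I_D = 8.76 mA.
Then V_GS = 2.95 V and V_DS = V_DD − I_D(R_D+R_S) = 19 − 8.76×1.1 = 9.37 V.
Saturation requires V_DS ≥ V_GS − V_t = 2.15 V; 9.37 ≥ 2.15 ✓.

I_D ≈ 8.8 mA, V_DS ≈ 9.4 V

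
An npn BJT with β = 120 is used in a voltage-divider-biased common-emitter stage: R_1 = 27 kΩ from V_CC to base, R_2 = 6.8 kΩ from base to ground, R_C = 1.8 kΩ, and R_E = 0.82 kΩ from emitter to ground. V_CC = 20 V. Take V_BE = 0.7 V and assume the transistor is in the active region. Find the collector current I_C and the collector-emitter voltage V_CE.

Thevenize the base divider: V_Th = V_CC·R_2/(R_1+R_2) = 20×6.8/33.8 = 4.02 V, R_Th = R_1‖R_2 = 5.43 kΩ.
Base-emitter loop: V_Th = I_B·R_Th + V_BE + (β+1)I_B·R_E, so I_B = (4.02 − 0.7) / (5.43 + 121×0.82) = 0.0318 mA.
I_C = β·I_B = 120×0.0318 = 3.81 mA, and I_E = (β+1)I_B = 3.84 mA.
V_CE = V_CC − I_C·R_C − I_E·R_E = 20 − 3.81×1.8 − 3.84×0.82 = 9.99 V.
V_CE = 9.99 V > 0.2 V confirms active-region operation.

I_C ≈ 3.8 mA, V_CE ≈ 10 V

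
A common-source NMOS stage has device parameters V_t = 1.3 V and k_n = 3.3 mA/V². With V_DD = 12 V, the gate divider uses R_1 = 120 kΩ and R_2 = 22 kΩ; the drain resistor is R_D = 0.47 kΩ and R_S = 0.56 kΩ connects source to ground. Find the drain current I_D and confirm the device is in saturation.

I_D ≈ 0.27 mA

V_G = V_DD·R_2/(R_1+R_2) = 12×22/142 = 1.86 V.
Assume saturation: I_D = (k_n/2)(V_GS − V_t)² with V_GS = V_G − I_D·R_S = 1.86 − 0.56·I_D.
Substituting gives 0.517·I_D² − 2.03·I_D + 0.516 = 0, with roots I_D = 0.273 or 3.66 mA.
The root I_D = 3.66 mA gives V_GS = -0.189 V ≤ V_t, so take I_D = 0.273 mA.
Then V_GS = 1.71 V and V_DS = V_DD − I_D(R_D+R_S) = 12 − 0.273×1.03 = 11.7 V.
Saturation requires V_DS ≥ V_GS − V_t = 0.406 V; 11.7 ≥ 0.406 ✓.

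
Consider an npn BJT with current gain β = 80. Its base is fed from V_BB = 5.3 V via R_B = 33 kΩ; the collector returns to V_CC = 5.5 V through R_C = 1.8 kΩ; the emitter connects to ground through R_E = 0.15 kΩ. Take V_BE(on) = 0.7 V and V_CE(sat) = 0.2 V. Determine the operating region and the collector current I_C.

Assume active: I_B = (5.3 − 0.7)/(33 + 81×0.15) = 0.102 mA, I_C = β·I_B = 8.15 mA.
Then V_CE = 5.5 − 8.15×1.8 − 8.25×0.15 = -10.4 V < 0.2 V — the active assumption fails.
Re-solve with V_CE = 0.2 V. KCL at the emitter: V_E/R_E = (V_BB−0.7−V_E)/R_B + (V_CC−0.2−V_E)/R_C, giving V_E = 0.425 V.
I_C = (V_CC − 0.2 − V_E)/R_C = (5.3 − 0.425)/1.8 = 2.71 mA.
Check: I_B = (4.6 − 0.425)/33 = 0.127 mA, and β·I_B = 10.1 mA > I_C, confirming saturation.

saturation; I_C ≈ 2.7 mA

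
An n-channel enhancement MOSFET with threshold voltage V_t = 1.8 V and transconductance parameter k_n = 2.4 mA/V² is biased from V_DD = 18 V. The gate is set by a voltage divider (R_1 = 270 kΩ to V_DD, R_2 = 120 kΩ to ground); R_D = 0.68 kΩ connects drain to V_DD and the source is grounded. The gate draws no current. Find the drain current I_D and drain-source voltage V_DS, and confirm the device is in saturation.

I_D ≈ 17 mA, V_DS ≈ 6.6 V

V_G = V_DD·R_2/(R_1+R_2) = 18×120/390 = 5.54 V. With the source grounded, V_GS = V_G = 5.54 V.
Assume saturation: I_D = (k_n/2)(V_GS − V_t)² = (2.4/2)×(5.54 − 1.8)² = 1.2×3.74² = 16.8 mA.
V_DS = V_DD − I_D·R_D = 18 − 16.8×0.68 = 6.6 V.
Saturation requires V_DS ≥ V_GS − V_t = 3.74 V; 6.6 ≥ 3.74 ✓.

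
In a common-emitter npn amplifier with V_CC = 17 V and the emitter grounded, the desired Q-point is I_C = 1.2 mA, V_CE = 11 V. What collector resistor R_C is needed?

Collector loop: V_CC = I_C·R_C + V_CE.
R_C = (V_CC − V_CE)/I_C = (17 − 11)/1.2 = 5 kΩ.

R_C ≈ 5 kΩ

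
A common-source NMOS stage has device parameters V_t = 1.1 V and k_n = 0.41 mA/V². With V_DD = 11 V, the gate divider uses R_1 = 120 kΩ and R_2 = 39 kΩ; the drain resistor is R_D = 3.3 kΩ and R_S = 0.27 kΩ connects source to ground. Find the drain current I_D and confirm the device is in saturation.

I_D ≈ 0.45 mA

V_G = V_DD·R_2/(R_1+R_2) = 11×39/159 = 2.7 V.
Assume saturation: I_D = (k_n/2)(V_GS − V_t)² with V_GS = V_G − I_D·R_S = 2.7 − 0.27·I_D.
Substituting gives 0.0149·I_D² − 1.18·I_D + 0.524 = 0, with roots I_D = 0.447 or 78.3 mA.
The root I_D = 78.3 mA gives V_GS = -18.4 V ≤ V_t, so take I_D = 0.447 mA.
Then V_GS = 2.58 V and V_DS = V_DD − I_D(R_D+R_S) = 11 − 0.447×3.57 = 9.4 V.
Saturation requires V_DS ≥ V_GS − V_t = 1.48 V; 9.4 ≥ 1.48 ✓.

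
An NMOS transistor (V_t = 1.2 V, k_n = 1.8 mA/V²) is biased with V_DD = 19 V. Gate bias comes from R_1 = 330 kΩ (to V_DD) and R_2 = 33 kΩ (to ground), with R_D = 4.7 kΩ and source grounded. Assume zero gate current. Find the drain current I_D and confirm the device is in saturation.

I_D ≈ 0.25 mA

V_G = V_DD·R_2/(R_1+R_2) = 19×33/363 = 1.73 V. With the source grounded, V_GS = V_G = 1.73 V.
Assume saturation: I_D = (k_n/2)(V_GS − V_t)² = (1.8/2)×(1.73 − 1.2)² = 0.9×0.527² = 0.25 mA.
V_DS = V_DD − I_D·R_D = 19 − 0.25×4.7 = 17.8 V.
Saturation requires V_DS ≥ V_GS − V_t = 0.527 V; 17.8 ≥ 0.527 ✓.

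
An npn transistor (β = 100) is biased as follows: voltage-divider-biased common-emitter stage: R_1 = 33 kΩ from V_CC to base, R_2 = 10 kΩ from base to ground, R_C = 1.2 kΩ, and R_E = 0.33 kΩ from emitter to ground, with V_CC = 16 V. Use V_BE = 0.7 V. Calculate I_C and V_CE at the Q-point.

Thevenize the base divider: V_Th = V_CC·R_2/(R_1+R_2) = 16×10/43 = 3.72 V, R_Th = R_1‖R_2 = 7.67 kΩ.
Base-emitter loop: V_Th = I_B·R_Th + V_BE + (β+1)I_B·R_E, so I_B = (3.72 − 0.7) / (7.67 + 101×0.33) = 0.0737 mA.
I_C = β·I_B = 100×0.0737 = 7.37 mA, and I_E = (β+1)I_B = 7.44 mA.
V_CE = V_CC − I_C·R_C − I_E·R_E = 16 − 7.37×1.2 − 7.44×0.33 = 4.7 V.
V_CE = 4.7 V > 0.2 V confirms active-region operation.

I_C ≈ 7.4 mA, V_CE ≈ 4.7 V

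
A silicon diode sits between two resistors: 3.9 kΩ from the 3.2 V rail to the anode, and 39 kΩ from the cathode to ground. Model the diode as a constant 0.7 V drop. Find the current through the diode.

The two resistors are in series with the diode, so KVL gives 3.2 = I·3.9 + 0.7 + I·39.
I = (3.2 − 0.7) / (3.9 + 39) kΩ = 2.5 / 42.9 = 0.0583 mA.

I ≈ 0.058 mA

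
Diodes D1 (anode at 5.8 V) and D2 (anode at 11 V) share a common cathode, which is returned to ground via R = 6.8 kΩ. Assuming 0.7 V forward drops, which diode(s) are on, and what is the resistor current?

Only D2 conducts; I_R ≈ 1.5 mA

Assume both conduct. Then node N would need to be at both 5.8−0.7 = 5.1 V and 11−0.7 = 10.3 V, which is impossible.
Assume only D2 conducts: V_N = 11 − 0.7 = 10.3 V, so I_R = 10.3/6.8 = 1.51 mA.
Check D1: its anode-to-cathode voltage is 5.8 − 10.3 = -4.5 V < 0.7 V, so it is off. The assumption is consistent.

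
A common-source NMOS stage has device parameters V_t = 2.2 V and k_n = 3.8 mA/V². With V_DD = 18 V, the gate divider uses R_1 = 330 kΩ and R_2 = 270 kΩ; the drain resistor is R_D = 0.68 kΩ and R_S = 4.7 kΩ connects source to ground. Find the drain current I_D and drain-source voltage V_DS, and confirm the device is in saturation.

I_D ≈ 1.1 mA, V_DS ≈ 12 V

V_G = V_DD·R_2/(R_1+R_2) = 18×270/600 = 8.1 V.
Assume saturation: I_D = (k_n/2)(V_GS − V_t)² with V_GS = V_G − I_D·R_S = 8.1 − 4.7·I_D.
Substituting gives 42·I_D² − 106·I_D + 66.1 = 0, with roots I_D = 1.09 or 1.44 mA.
The root I_D = 1.44 mA gives V_GS = 1.33 V ≤ V_t, so take I_D = 1.09 mA.
Then V_GS = 2.96 V and V_DS = V_DD − I_D(R_D+R_S) = 18 − 1.09×5.38 = 12.1 V.
Saturation requires V_DS ≥ V_GS − V_t = 0.759 V; 12.1 ≥ 0.759 ✓.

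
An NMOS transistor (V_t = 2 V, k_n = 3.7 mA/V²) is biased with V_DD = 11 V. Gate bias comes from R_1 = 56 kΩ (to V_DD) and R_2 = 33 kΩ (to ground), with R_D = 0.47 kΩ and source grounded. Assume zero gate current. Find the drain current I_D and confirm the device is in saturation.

V_G = V_DD·R_2/(R_1+R_2) = 11×33/89 = 4.08 V. With the source grounded, V_GS = V_G = 4.08 V.
Assume saturation: I_D = (k_n/2)(V_GS − V_t)² = (3.7/2)×(4.08 − 2)² = 1.85×2.08² = 7.99 mA.
V_DS = V_DD − I_D·R_D = 11 − 7.99×0.47 = 7.24 V.
Saturation requires V_DS ≥ V_GS − V_t = 2.08 V; 7.24 ≥ 2.08 ✓.

I_D ≈ 8 mA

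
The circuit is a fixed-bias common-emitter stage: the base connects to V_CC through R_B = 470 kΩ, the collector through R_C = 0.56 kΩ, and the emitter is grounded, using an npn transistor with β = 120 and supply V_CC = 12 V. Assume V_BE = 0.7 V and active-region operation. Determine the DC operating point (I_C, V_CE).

Base loop: V_CC = I_B·R_B + V_BE, so I_B = (12 − 0.7)/470 kΩ = 0.024 mA.
In the active region I_C = β·I_B = 120 × 0.024 = 2.89 mA.
Collector loop: V_CE = V_CC − I_C·R_C = 12 − 2.89×0.56 = 10.4 V.
Since V_CE = 10.4 V > V_CE(sat) ≈ 0.2 V, the transistor is in the active region as assumed.

I_C ≈ 2.9 mA, V_CE ≈ 10 V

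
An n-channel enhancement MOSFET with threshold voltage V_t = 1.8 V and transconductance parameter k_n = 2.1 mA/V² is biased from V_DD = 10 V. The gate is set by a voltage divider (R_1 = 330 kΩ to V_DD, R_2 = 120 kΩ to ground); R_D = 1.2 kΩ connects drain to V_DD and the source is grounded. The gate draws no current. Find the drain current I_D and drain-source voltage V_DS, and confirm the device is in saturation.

V_G = V_DD·R_2/(R_1+R_2) = 10×120/450 = 2.67 V. With the source grounded, V_GS = V_G = 2.67 V.
Assume saturation: I_D = (k_n/2)(V_GS − V_t)² = (2.1/2)×(2.67 − 1.8)² = 1.05×0.867² = 0.789 mA.
V_DS = V_DD − I_D·R_D = 10 − 0.789×1.2 = 9.05 V.
Saturation requires V_DS ≥ V_GS − V_t = 0.867 V; 9.05 ≥ 0.867 ✓.

I_D ≈ 0.79 mA, V_DS ≈ 9.1 V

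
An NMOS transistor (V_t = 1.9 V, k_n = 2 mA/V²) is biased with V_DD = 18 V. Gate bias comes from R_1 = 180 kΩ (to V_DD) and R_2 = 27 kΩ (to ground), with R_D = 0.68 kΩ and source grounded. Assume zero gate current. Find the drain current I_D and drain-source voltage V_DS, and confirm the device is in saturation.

V_G = V_DD·R_2/(R_1+R_2) = 18×27/207 = 2.35 V. With the source grounded, V_GS = V_G = 2.35 V.
Assume saturation: I_D = (k_n/2)(V_GS − V_t)² = (2/2)×(2.35 − 1.9)² = 1×0.448² = 0.201 mA.
V_DS = V_DD − I_D·R_D = 18 − 0.201×0.68 = 17.9 V.
Saturation requires V_DS ≥ V_GS − V_t = 0.448 V; 17.9 ≥ 0.448 ✓.

I_D ≈ 0.2 mA, V_DS ≈ 18 V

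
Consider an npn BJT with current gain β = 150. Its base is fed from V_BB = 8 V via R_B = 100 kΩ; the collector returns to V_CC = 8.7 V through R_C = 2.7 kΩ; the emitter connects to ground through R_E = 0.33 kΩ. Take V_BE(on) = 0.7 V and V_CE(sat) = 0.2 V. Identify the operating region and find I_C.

Assume active: I_B = (8 − 0.7)/(100 + 151×0.33) = 0.0487 mA, I_C = β·I_B = 7.31 mA.
Then V_CE = 8.7 − 7.31×2.7 − 7.36×0.33 = -13.5 V < 0.2 V — the active assumption fails.
Re-solve with V_CE = 0.2 V. KCL at the emitter: V_E/R_E = (V_BB−0.7−V_E)/R_B + (V_CC−0.2−V_E)/R_C, giving V_E = 0.944 V.
I_C = (V_CC − 0.2 − V_E)/R_C = (8.5 − 0.944)/2.7 = 2.8 mA.
Check: I_B = (7.3 − 0.944)/100 = 0.0636 mA, and β·I_B = 9.53 mA > I_C, confirming saturation.

saturation; I_C ≈ 2.8 mA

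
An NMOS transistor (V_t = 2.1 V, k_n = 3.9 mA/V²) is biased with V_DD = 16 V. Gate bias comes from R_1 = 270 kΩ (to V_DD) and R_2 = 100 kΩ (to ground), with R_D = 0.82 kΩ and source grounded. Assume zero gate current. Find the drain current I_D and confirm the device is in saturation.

I_D ≈ 9.6 mA

V_G = V_DD·R_2/(R_1+R_2) = 16×100/370 = 4.32 V. With the source grounded, V_GS = V_G = 4.32 V.
Assume saturation: I_D = (k_n/2)(V_GS − V_t)² = (3.9/2)×(4.32 − 2.1)² = 1.95×2.22² = 9.65 mA.
V_DS = V_DD − I_D·R_D = 16 − 9.65×0.82 = 8.09 V.
Saturation requires V_DS ≥ V_GS − V_t = 2.22 V; 8.09 ≥ 2.22 ✓.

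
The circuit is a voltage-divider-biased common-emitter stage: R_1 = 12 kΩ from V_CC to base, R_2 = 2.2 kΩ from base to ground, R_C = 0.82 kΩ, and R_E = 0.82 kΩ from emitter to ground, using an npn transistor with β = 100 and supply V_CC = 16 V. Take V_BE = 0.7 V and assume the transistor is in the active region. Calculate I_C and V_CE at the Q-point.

I_C ≈ 2.1 mA, V_CE ≈ 13 V

Thevenize the base divider: V_Th = V_CC·R_2/(R_1+R_2) = 16×2.2/14.2 = 2.48 V, R_Th = R_1‖R_2 = 1.86 kΩ.
Base-emitter loop: V_Th = I_B·R_Th + V_BE + (β+1)I_B·R_E, so I_B = (2.48 − 0.7) / (1.86 + 101×0.82) = 0.021 mA.
I_C = β·I_B = 100×0.021 = 2.1 mA, and I_E = (β+1)I_B = 2.12 mA.
V_CE = V_CC − I_C·R_C − I_E·R_E = 16 − 2.1×0.82 − 2.12×0.82 = 12.5 V.
V_CE = 12.5 V > 0.2 V confirms active-region operation.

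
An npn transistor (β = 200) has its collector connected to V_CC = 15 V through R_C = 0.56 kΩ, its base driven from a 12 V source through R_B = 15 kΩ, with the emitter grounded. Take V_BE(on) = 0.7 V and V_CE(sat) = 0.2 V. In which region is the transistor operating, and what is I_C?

saturation; I_C ≈ 26 mA

Assume active: I_B = (12 − 0.7)/15 = 0.753 mA, giving I_C = β·I_B = 151 mA.
But then V_CE = 15 − 151×0.56 = -69.4 V < V_CE(sat) = 0.2 V — impossible in the active region.
So the transistor is saturated. With V_CE = 0.2 V, I_C = (V_CC − 0.2)/R_C = 14.8/0.56 = 26.4 mA.
Check: β·I_B = 151 mA > I_C = 26.4 mA, confirming saturation.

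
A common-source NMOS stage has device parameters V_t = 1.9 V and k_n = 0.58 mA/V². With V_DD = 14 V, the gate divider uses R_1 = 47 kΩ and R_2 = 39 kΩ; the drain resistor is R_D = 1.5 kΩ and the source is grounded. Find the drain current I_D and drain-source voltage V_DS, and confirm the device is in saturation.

V_G = V_DD·R_2/(R_1+R_2) = 14×39/86 = 6.35 V. With the source grounded, V_GS = V_G = 6.35 V.
Assume saturation: I_D = (k_n/2)(V_GS − V_t)² = (0.58/2)×(6.35 − 1.9)² = 0.29×4.45² = 5.74 mA.
V_DS = V_DD − I_D·R_D = 14 − 5.74×1.5 = 5.39 V.
Saturation requires V_DS ≥ V_GS − V_t = 4.45 V; 5.39 ≥ 4.45 ✓.

I_D ≈ 5.7 mA, V_DS ≈ 5.4 V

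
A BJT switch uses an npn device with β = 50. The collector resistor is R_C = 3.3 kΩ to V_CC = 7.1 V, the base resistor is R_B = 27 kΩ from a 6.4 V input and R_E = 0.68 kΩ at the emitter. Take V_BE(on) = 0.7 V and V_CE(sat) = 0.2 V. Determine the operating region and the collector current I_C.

saturation; I_C ≈ 1.7 mA

Assume active: I_B = (6.4 − 0.7)/(27 + 51×0.68) = 0.0924 mA, I_C = β·I_B = 4.62 mA.
Then V_CE = 7.1 − 4.62×3.3 − 4.71×0.68 = -11.4 V < 0.2 V — the active assumption fails.
Re-solve with V_CE = 0.2 V. KCL at the emitter: V_E/R_E = (V_BB−0.7−V_E)/R_B + (V_CC−0.2−V_E)/R_C, giving V_E = 1.27 V.
I_C = (V_CC − 0.2 − V_E)/R_C = (6.9 − 1.27)/3.3 = 1.71 mA.
Check: I_B = (5.7 − 1.27)/27 = 0.164 mA, and β·I_B = 8.2 mA > I_C, confirming saturation.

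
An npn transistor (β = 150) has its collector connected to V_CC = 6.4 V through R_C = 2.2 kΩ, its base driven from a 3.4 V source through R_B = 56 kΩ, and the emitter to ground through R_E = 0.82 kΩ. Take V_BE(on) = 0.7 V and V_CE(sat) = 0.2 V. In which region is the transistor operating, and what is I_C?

saturation; I_C ≈ 2 mA

Assume active: I_B = (3.4 − 0.7)/(56 + 151×0.82) = 0.015 mA, I_C = β·I_B = 2.25 mA.
Then V_CE = 6.4 − 2.25×2.2 − 2.27×0.82 = -0.414 V < 0.2 V — the active assumption fails.
Re-solve with V_CE = 0.2 V. KCL at the emitter: V_E/R_E = (V_BB−0.7−V_E)/R_B + (V_CC−0.2−V_E)/R_C, giving V_E = 1.69 V.
I_C = (V_CC − 0.2 − V_E)/R_C = (6.2 − 1.69)/2.2 = 2.05 mA.
Check: I_B = (2.7 − 1.69)/56 = 0.018 mA, and β·I_B = 2.69 mA > I_C, confirming saturation.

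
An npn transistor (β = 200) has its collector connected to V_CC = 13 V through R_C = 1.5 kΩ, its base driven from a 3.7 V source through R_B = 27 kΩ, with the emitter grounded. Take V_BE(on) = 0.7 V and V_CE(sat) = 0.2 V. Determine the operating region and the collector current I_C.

saturation; I_C ≈ 8.5 mA

Assume active: I_B = (3.7 − 0.7)/27 = 0.111 mA, giving I_C = β·I_B = 22.2 mA.
But then V_CE = 13 − 22.2×1.5 = -20.3 V < V_CE(sat) = 0.2 V — impossible in the active region.
So the transistor is saturated. With V_CE = 0.2 V, I_C = (V_CC − 0.2)/R_C = 12.8/1.5 = 8.53 mA.
Check: β·I_B = 22.2 mA > I_C = 8.53 mA, confirming saturation.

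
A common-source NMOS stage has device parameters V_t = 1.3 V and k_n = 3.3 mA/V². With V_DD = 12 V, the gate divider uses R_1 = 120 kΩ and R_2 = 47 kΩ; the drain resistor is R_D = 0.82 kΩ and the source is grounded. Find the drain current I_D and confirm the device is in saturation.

I_D ≈ 7.1 mA

V_G = V_DD·R_2/(R_1+R_2) = 12×47/167 = 3.38 V. With the source grounded, V_GS = V_G = 3.38 V.
Assume saturation: I_D = (k_n/2)(V_GS − V_t)² = (3.3/2)×(3.38 − 1.3)² = 1.65×2.08² = 7.12 mA.
V_DS = V_DD − I_D·R_D = 12 − 7.12×0.82 = 6.16 V.
Saturation requires V_DS ≥ V_GS − V_t = 2.08 V; 6.16 ≥ 2.08 ✓.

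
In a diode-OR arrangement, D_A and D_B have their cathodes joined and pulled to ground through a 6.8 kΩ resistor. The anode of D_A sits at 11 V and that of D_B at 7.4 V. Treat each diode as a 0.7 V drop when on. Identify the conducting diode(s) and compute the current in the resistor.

Assume both conduct. Then node N would need to be at both 11−0.7 = 10.3 V and 7.4−0.7 = 6.7 V, which is impossible.
Assume only D_A conducts: V_N = 11 − 0.7 = 10.3 V, so I_R = 10.3/6.8 = 1.51 mA.
Check D_B: its anode-to-cathode voltage is 7.4 − 10.3 = -2.9 V < 0.7 V, so it is off. The assumption is consistent.

Only D_A conducts; I_R ≈ 1.5 mA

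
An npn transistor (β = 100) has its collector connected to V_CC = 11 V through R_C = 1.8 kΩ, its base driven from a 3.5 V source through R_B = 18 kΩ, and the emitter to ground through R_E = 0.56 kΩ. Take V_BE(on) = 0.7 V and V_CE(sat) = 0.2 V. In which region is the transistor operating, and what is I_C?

Assume active. Base-emitter loop: I_B = (V_BB − V_BE)/(R_B + (β+1)R_E) = (3.5 − 0.7)/(18 + 101×0.56) = 0.0376 mA.
I_C = β·I_B = 100×0.0376 = 3.76 mA.
V_CE = V_CC − I_C·R_C − I_E·R_E = 11 − 3.76×1.8 − 3.79×0.56 = 2.12 V > V_CE(sat), so the active-region assumption holds.

active; I_C ≈ 3.8 mA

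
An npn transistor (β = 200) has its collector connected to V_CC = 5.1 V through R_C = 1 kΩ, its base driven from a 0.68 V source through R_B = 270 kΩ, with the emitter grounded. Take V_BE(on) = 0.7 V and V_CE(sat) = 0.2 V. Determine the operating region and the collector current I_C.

V_BB = 0.68 V ≤ V_BE(on) = 0.7 V, so the base-emitter junction is not forward biased.
The transistor is in cutoff: I_B = I_C = 0.

cutoff; I_C ≈ 0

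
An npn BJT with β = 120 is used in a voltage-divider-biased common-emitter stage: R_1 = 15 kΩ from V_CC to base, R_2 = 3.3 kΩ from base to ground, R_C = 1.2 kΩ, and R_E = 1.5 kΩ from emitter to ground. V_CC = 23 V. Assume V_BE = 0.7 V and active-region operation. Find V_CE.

V_CE ≈ 17 V

Thevenize the base divider: V_Th = V_CC·R_2/(R_1+R_2) = 23×3.3/18.3 = 4.15 V, R_Th = R_1‖R_2 = 2.7 kΩ.
Base-emitter loop: V_Th = I_B·R_Th + V_BE + (β+1)I_B·R_E, so I_B = (4.15 − 0.7) / (2.7 + 121×1.5) = 0.0187 mA.
I_C = β·I_B = 120×0.0187 = 2.25 mA, and I_E = (β+1)I_B = 2.26 mA.
V_CE = V_CC − I_C·R_C − I_E·R_E = 23 − 2.25×1.2 − 2.26×1.5 = 16.9 V.
V_CE = 16.9 V > 0.2 V confirms active-region operation.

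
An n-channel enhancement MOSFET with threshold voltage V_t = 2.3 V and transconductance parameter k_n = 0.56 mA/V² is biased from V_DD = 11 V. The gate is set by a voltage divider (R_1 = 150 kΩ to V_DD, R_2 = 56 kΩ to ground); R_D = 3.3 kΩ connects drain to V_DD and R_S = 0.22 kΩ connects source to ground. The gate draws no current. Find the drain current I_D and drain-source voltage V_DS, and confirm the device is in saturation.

V_G = V_DD·R_2/(R_1+R_2) = 11×56/206 = 2.99 V.
Assume saturation: I_D = (k_n/2)(V_GS − V_t)² with V_GS = V_G − I_D·R_S = 2.99 − 0.22·I_D.
Substituting gives 0.0136·I_D² − 1.09·I_D + 0.133 = 0, with roots I_D = 0.123 or 79.9 mA.
The root I_D = 79.9 mA gives V_GS = -14.6 V ≤ V_t, so take I_D = 0.123 mA.
Then V_GS = 2.96 V and V_DS = V_DD − I_D(R_D+R_S) = 11 − 0.123×3.52 = 10.6 V.
Saturation requires V_DS ≥ V_GS − V_t = 0.663 V; 10.6 ≥ 0.663 ✓.

I_D ≈ 0.12 mA, V_DS ≈ 11 V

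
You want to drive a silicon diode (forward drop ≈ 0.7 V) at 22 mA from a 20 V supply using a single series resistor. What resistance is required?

The resistor drops V_S − V_D = 20 − 0.7 = 19.3 V at 22 mA.
R = 19.3 V / 22 mA = 0.877 kΩ.

R ≈ 0.88 kΩ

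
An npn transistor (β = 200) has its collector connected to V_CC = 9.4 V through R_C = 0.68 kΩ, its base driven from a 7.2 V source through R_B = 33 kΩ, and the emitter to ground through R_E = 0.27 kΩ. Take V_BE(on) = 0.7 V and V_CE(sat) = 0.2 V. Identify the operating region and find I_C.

saturation; I_C ≈ 9.7 mA

Assume active: I_B = (7.2 − 0.7)/(33 + 201×0.27) = 0.0745 mA, I_C = β·I_B = 14.9 mA.
Then V_CE = 9.4 − 14.9×0.68 − 15×0.27 = -4.77 V < 0.2 V — the active assumption fails.
Re-solve with V_CE = 0.2 V. KCL at the emitter: V_E/R_E = (V_BB−0.7−V_E)/R_B + (V_CC−0.2−V_E)/R_C, giving V_E = 2.64 V.
I_C = (V_CC − 0.2 − V_E)/R_C = (9.2 − 2.64)/0.68 = 9.65 mA.
Check: I_B = (6.5 − 2.64)/33 = 0.117 mA, and β·I_B = 23.4 mA > I_C, confirming saturation.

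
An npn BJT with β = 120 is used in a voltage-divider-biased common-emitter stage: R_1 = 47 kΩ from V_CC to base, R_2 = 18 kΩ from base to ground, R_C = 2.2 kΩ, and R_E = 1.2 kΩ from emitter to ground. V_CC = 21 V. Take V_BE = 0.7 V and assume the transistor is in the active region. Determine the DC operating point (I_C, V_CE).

I_C ≈ 3.9 mA, V_CE ≈ 7.8 V

Thevenize the base divider: V_Th = V_CC·R_2/(R_1+R_2) = 21×18/65 = 5.82 V, R_Th = R_1‖R_2 = 13 kΩ.
Base-emitter loop: V_Th = I_B·R_Th + V_BE + (β+1)I_B·R_E, so I_B = (5.82 − 0.7) / (13 + 121×1.2) = 0.0323 mA.
I_C = β·I_B = 120×0.0323 = 3.88 mA, and I_E = (β+1)I_B = 3.91 mA.
V_CE = V_CC − I_C·R_C − I_E·R_E = 21 − 3.88×2.2 − 3.91×1.2 = 7.77 V.
V_CE = 7.77 V > 0.2 V confirms active-region operation.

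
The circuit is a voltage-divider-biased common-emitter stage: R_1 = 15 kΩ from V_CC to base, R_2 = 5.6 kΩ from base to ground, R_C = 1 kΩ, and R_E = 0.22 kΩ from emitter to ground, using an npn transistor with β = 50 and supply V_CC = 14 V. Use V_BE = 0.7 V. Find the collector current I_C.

I_C ≈ 10 mA

Thevenize the base divider: V_Th = V_CC·R_2/(R_1+R_2) = 14×5.6/20.6 = 3.81 V, R_Th = R_1‖R_2 = 4.08 kΩ.
Base-emitter loop: V_Th = I_B·R_Th + V_BE + (β+1)I_B·R_E, so I_B = (3.81 − 0.7) / (4.08 + 51×0.22) = 0.203 mA.
I_C = β·I_B = 50×0.203 = 10.2 mA, and I_E = (β+1)I_B = 10.4 mA.
V_CE = V_CC − I_C·R_C − I_E·R_E = 14 − 10.2×1 − 10.4×0.22 = 1.57 V.
V_CE = 1.57 V > 0.2 V confirms active-region operation.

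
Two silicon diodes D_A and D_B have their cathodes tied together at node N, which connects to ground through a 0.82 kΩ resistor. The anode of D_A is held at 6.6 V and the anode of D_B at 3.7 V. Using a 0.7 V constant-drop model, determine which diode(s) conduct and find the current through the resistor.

Assume both conduct. Then node N would need to be at both 6.6−0.7 = 5.9 V and 3.7−0.7 = 3 V, which is impossible.
Assume only D_A conducts: V_N = 6.6 − 0.7 = 5.9 V, so I_R = 5.9/0.82 = 7.2 mA.
Check D_B: its anode-to-cathode voltage is 3.7 − 5.9 = -2.2 V < 0.7 V, so it is off. The assumption is consistent.

Only D_A conducts; I_R ≈ 7.2 mA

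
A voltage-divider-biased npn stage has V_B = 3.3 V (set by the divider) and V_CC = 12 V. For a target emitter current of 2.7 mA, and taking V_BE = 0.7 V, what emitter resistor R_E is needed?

V_E = V_B − V_BE = 3.3 − 0.7 = 2.6 V.
R_E = V_E / I_E = 2.6 / 2.7 = 0.963 kΩ.

R_E ≈ 0.96 kΩ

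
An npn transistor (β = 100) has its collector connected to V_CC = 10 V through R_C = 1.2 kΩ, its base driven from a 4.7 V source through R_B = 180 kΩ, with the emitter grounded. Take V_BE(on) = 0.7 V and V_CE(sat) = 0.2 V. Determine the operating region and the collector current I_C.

active; I_C ≈ 2.2 mA

Assume active. Base-emitter loop: I_B = (V_BB − V_BE)/R_B = (4.7 − 0.7)/180 = 0.0222 mA.
I_C = β·I_B = 100×0.0222 = 2.22 mA.
V_CE = V_CC − I_C·R_C = 10 − 2.22×1.2 = 7.33 V > V_CE(sat), so the active-region assumption holds.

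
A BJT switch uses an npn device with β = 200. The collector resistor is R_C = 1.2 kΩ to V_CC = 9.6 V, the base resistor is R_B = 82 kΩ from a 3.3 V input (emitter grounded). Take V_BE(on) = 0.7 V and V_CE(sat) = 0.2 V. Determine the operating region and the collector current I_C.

active; I_C ≈ 6.3 mA

Assume active. Base-emitter loop: I_B = (V_BB − V_BE)/R_B = (3.3 − 0.7)/82 = 0.0317 mA.
I_C = β·I_B = 200×0.0317 = 6.34 mA.
V_CE = V_CC − I_C·R_C = 9.6 − 6.34×1.2 = 1.99 V > V_CE(sat), so the active-region assumption holds.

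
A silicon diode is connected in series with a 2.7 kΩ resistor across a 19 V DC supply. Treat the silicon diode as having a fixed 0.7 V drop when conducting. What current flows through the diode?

I ≈ 6.8 mA

KVL around the loop: 19 = V_D + I·R = 0.7 + I × 2.7 kΩ.
So I = (19 − 0.7) / 2.7 kΩ = 18.3 / 2.7 = 6.78 mA.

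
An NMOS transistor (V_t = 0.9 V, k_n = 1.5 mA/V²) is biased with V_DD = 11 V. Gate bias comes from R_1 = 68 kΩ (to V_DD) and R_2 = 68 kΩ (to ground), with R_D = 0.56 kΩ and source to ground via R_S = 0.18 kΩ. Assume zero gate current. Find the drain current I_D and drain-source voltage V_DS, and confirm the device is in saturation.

I_D ≈ 7.7 mA, V_DS ≈ 5.3 V

V_G = V_DD·R_2/(R_1+R_2) = 11×68/136 = 5.5 V.
Assume saturation: I_D = (k_n/2)(V_GS − V_t)² with V_GS = V_G − I_D·R_S = 5.5 − 0.18·I_D.
Substituting gives 0.0243·I_D² − 2.24·I_D + 15.9 = 0, with roots I_D = 7.73 or 84.5 mA.
The root I_D = 84.5 mA gives V_GS = -9.72 V ≤ V_t, so take I_D = 7.73 mA.
Then V_GS = 4.11 V and V_DS = V_DD − I_D(R_D+R_S) = 11 − 7.73×0.74 = 5.28 V.
Saturation requires V_DS ≥ V_GS − V_t = 3.21 V; 5.28 ≥ 3.21 ✓.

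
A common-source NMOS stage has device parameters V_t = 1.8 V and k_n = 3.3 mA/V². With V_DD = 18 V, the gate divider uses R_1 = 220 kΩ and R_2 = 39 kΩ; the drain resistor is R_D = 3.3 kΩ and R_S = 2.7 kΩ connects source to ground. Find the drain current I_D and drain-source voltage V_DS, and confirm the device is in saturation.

V_G = V_DD·R_2/(R_1+R_2) = 18×39/259 = 2.71 V.
Assume saturation: I_D = (k_n/2)(V_GS − V_t)² with V_GS = V_G − I_D·R_S = 2.71 − 2.7·I_D.
Substituting gives 12·I_D² − 9.11·I_D + 1.37 = 0, with roots I_D = 0.206 or 0.551 mA.
The root I_D = 0.551 mA gives V_GS = 1.22 V ≤ V_t, so take I_D = 0.206 mA.
Then V_GS = 2.15 V and V_DS = V_DD − I_D(R_D+R_S) = 18 − 0.206×6 = 16.8 V.
Saturation requires V_DS ≥ V_GS − V_t = 0.354 V; 16.8 ≥ 0.354 ✓.

I_D ≈ 0.21 mA, V_DS ≈ 17 V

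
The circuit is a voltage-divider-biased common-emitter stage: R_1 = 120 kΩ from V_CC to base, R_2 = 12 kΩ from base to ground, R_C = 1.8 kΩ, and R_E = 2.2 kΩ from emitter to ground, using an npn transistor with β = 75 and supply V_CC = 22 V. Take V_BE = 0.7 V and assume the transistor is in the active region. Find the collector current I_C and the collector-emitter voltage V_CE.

I_C ≈ 0.55 mA, V_CE ≈ 20 V

Thevenize the base divider: V_Th = V_CC·R_2/(R_1+R_2) = 22×12/132 = 2 V, R_Th = R_1‖R_2 = 10.9 kΩ.
Base-emitter loop: V_Th = I_B·R_Th + V_BE + (β+1)I_B·R_E, so I_B = (2 − 0.7) / (10.9 + 76×2.2) = 0.0073 mA.
I_C = β·I_B = 75×0.0073 = 0.547 mA, and I_E = (β+1)I_B = 0.555 mA.
V_CE = V_CC − I_C·R_C − I_E·R_E = 22 − 0.547×1.8 − 0.555×2.2 = 19.8 V.
V_CE = 19.8 V > 0.2 V confirms active-region operation.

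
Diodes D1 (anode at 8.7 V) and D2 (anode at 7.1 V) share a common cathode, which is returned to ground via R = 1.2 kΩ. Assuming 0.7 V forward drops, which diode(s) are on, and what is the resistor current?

Assume both conduct. Then node N would need to be at both 8.7−0.7 = 8 V and 7.1−0.7 = 6.4 V, which is impossible.
Assume only D1 conducts: V_N = 8.7 − 0.7 = 8 V, so I_R = 8/1.2 = 6.67 mA.
Check D2: its anode-to-cathode voltage is 7.1 − 8 = -0.9 V < 0.7 V, so it is off. The assumption is consistent.

Only D1 conducts; I_R ≈ 6.7 mA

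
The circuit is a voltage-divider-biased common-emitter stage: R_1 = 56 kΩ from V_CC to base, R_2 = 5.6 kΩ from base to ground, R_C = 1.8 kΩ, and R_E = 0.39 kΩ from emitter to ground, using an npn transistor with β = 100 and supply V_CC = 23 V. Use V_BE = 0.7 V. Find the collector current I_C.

Thevenize the base divider: V_Th = V_CC·R_2/(R_1+R_2) = 23×5.6/61.6 = 2.09 V, R_Th = R_1‖R_2 = 5.09 kΩ.
Base-emitter loop: V_Th = I_B·R_Th + V_BE + (β+1)I_B·R_E, so I_B = (2.09 − 0.7) / (5.09 + 101×0.39) = 0.0313 mA.
I_C = β·I_B = 100×0.0313 = 3.13 mA, and I_E = (β+1)I_B = 3.16 mA.
V_CE = V_CC − I_C·R_C − I_E·R_E = 23 − 3.13×1.8 − 3.16×0.39 = 16.1 V.
V_CE = 16.1 V > 0.2 V confirms active-region operation.

I_C ≈ 3.1 mA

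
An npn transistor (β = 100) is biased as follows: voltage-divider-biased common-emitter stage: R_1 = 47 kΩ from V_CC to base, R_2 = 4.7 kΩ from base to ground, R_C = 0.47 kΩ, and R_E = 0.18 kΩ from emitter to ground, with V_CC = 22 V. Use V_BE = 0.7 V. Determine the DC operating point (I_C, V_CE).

I_C ≈ 5.8 mA, V_CE ≈ 18 V

Thevenize the base divider: V_Th = V_CC·R_2/(R_1+R_2) = 22×4.7/51.7 = 2 V, R_Th = R_1‖R_2 = 4.27 kΩ.
Base-emitter loop: V_Th = I_B·R_Th + V_BE + (β+1)I_B·R_E, so I_B = (2 − 0.7) / (4.27 + 101×0.18) = 0.0579 mA.
I_C = β·I_B = 100×0.0579 = 5.79 mA, and I_E = (β+1)I_B = 5.85 mA.
V_CE = V_CC − I_C·R_C − I_E·R_E = 22 − 5.79×0.47 − 5.85×0.18 = 18.2 V.
V_CE = 18.2 V > 0.2 V confirms active-region operation.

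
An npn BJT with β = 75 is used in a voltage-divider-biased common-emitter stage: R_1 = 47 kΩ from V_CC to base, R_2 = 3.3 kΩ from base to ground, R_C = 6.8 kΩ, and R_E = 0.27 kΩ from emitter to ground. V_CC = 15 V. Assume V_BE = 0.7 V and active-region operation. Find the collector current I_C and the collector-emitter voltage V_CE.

I_C ≈ 0.9 mA, V_CE ≈ 8.6 V

Thevenize the base divider: V_Th = V_CC·R_2/(R_1+R_2) = 15×3.3/50.3 = 0.984 V, R_Th = R_1‖R_2 = 3.08 kΩ.
Base-emitter loop: V_Th = I_B·R_Th + V_BE + (β+1)I_B·R_E, so I_B = (0.984 − 0.7) / (3.08 + 76×0.27) = 0.012 mA.
I_C = β·I_B = 75×0.012 = 0.903 mA, and I_E = (β+1)I_B = 0.915 mA.
V_CE = V_CC − I_C·R_C − I_E·R_E = 15 − 0.903×6.8 − 0.915×0.27 = 8.61 V.
V_CE = 8.61 V > 0.2 V confirms active-region operation.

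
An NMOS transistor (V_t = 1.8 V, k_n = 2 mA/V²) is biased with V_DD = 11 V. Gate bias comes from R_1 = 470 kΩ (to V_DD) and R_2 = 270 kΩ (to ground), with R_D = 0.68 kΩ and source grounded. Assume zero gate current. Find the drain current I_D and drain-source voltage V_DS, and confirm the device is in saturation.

I_D ≈ 4.9 mA, V_DS ≈ 7.7 V

V_G = V_DD·R_2/(R_1+R_2) = 11×270/740 = 4.01 V. With the source grounded, V_GS = V_G = 4.01 V.
Assume saturation: I_D = (k_n/2)(V_GS − V_t)² = (2/2)×(4.01 − 1.8)² = 1×2.21² = 4.9 mA.
V_DS = V_DD − I_D·R_D = 11 − 4.9×0.68 = 7.67 V.
Saturation requires V_DS ≥ V_GS − V_t = 2.21 V; 7.67 ≥ 2.21 ✓.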